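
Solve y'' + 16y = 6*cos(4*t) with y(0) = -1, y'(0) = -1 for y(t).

Characteristic equation r² + 16 = 0 has discriminant (0)² - 4·(16) = -64 < 0, so r = ± 4i.
Hence y_h = C1*cos(4*t) + C2*sin(4*t).
Since ±4i are characteristic roots, multiply the trial by t. Try y_p = t*(A*cos(4*t) + B*sin(4*t)). Substituting and equating the coefficients of cos(4t) and sin(4t) gives A = 0, B = 3/4, so y_p = 3*t*sin(4*t)/4.
General solution: y = C1*cos(4*t) + C2*sin(4*t) + 3*t*sin(4*t)/4.
Apply the initial conditions: y(0) = C1 = -1 and y'(0) = 4*C2 = -1. Solving gives C1 = -1, C2 = -1/4.

y = -cos(4*t) - sin(4*t)/4 + 3*t*sin(4*t)/4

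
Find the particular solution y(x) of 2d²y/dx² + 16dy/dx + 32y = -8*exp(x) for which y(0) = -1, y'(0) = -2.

Divide through by 2: y'' + 8y' + 16y = -4*exp(x).
Characteristic equation r² + 8r + 16 = 0 has discriminant (8)² - 4·(16) = 0, so r = -4 is a repeated root.
Hence y_h = (C1 + C2*x)*exp(-4*x).
Try y_p = A*exp(x). Substituting into the equation and dividing by exp(x) gives A = -4/25, so y_p = -4*exp(x)/25.
General solution: y = -4*exp(x)/25 + C1*exp(-4*x) + C2*x*exp(-4*x).
Apply the initial conditions: y(0) = -4/25 + C1 = -1 and y'(0) = -4/25 + C2 - 4*C1 = -2. Solving gives C1 = -21/25, C2 = -26/5.

y = -21*exp(-4*x)/25 - 4*exp(x)/25 - 26*x*exp(-4*x)/5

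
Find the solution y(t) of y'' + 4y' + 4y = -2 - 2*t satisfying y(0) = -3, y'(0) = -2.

Characteristic equation r² + 4r + 4 = 0 has discriminant (4)² - 4·(4) = 0, so r = -2 is a repeated root.
Hence y_h = (C1 + C2*t)*exp(-2*t).
For the particular solution try y_p = A0 + A1*t. Substituting and matching coefficients of each power of t gives A0 = 0, A1 = -1/2, so y_p = -t/2.
General solution: y = -t/2 + C1*exp(-2*t) + C2*t*exp(-2*t).
Apply the initial conditions: y(0) = C1 = -3 and y'(0) = -1/2 + C2 - 2*C1 = -2. Solving gives C1 = -3, C2 = -15/2.

y = -3*exp(-2*t) - t/2 - 15*t*exp(-2*t)/2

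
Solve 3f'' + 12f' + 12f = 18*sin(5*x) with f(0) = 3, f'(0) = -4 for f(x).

f = -126*sin(5*x)/841 - 120*cos(5*x)/841 + 2643*exp(-2*x)/841 + 88*x*exp(-2*x)/29

Divide through by 3: f'' + 4f' + 4f = 6*sin(5*x).
Characteristic equation r² + 4r + 4 = 0 has discriminant (4)² - 4·(4) = 0, so r = -2 is a repeated root.
Hence f_h = (C1 + C2*x)*exp(-2*x).
Try f_p = A*cos(5*x) + B*sin(5*x). Substituting and equating the coefficients of cos(5x) and sin(5x) gives A = -120/841, B = -126/841, so f_p = -126*sin(5*x)/841 - 120*cos(5*x)/841.
General solution: f = -126*sin(5*x)/841 - 120*cos(5*x)/841 + C1*exp(-2*x) + C2*x*exp(-2*x).
Apply the initial conditions: f(0) = -120/841 + C1 = 3 and f'(0) = -630/841 + C2 - 2*C1 = -4. Solving gives C1 = 2643/841, C2 = 88/29.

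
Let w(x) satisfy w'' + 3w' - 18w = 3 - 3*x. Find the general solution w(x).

w = -5/36 + x/6 + C1*exp(3*x) + C2*exp(-6*x)

Characteristic equation r² + 3r - 18 = 0 factors as (r - 3)(r + 6) = 0, so r = 3, -6.
Hence w_h = C1*exp(3*x) + C2*exp(-6*x).
For the particular solution try w_p = A0 + A1*x. Substituting and matching coefficients of each power of x gives A0 = -5/36, A1 = 1/6, so w_p = -5/36 + x/6.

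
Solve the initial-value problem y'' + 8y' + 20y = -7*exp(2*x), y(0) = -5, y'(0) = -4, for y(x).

y = -7*exp(2*x)/40 - 459*exp(-4*x)*sin(2*x)/40 - 193*cos(2*x)*exp(-4*x)/40

Characteristic equation r² + 8r + 20 = 0 has discriminant (8)² - 4·(20) = -16 < 0, so r = -4 ± 2i.
Hence y_h = C1*cos(2*x)*exp(-4*x) + C2*exp(-4*x)*sin(2*x).
Try y_p = A*exp(2*x). Substituting into the equation and dividing by exp(2*x) gives A = -7/40, so y_p = -7*exp(2*x)/40.
General solution: y = -7*exp(2*x)/40 + C1*cos(2*x)*exp(-4*x) + C2*exp(-4*x)*sin(2*x).
Apply the initial conditions: y(0) = -7/40 + C1 = -5 and y'(0) = -7/20 - 4*C1 + 2*C2 = -4. Solving gives C1 = -193/40, C2 = -459/40.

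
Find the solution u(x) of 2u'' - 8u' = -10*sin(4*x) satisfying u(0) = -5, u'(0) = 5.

u = -95/16 - 5*cos(4*x)/32 + 5*sin(4*x)/32 + 35*exp(4*x)/32

Divide through by 2: u'' - 4u' = -5*sin(4*x).
Characteristic equation r² - 4r = 0 factors as (r - 4)r = 0, so r = 4, 0.
Hence u_h = C1*exp(4*x) + C2.
Try u_p = A*cos(4*x) + B*sin(4*x). Substituting and equating the coefficients of cos(4x) and sin(4x) gives A = -5/32, B = 5/32, so u_p = -5*cos(4*x)/32 + 5*sin(4*x)/32.
General solution: u = C2 - 5*cos(4*x)/32 + 5*sin(4*x)/32 + C1*exp(4*x).
Apply the initial conditions: u(0) = -5/32 + C1 + C2 = -5 and u'(0) = 5/8 + 4*C1 = 5. Solving gives C1 = 35/32, C2 = -95/16.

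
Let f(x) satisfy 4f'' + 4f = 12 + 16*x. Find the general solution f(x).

f = 3 + 4*x + C1*cos(x) + C2*sin(x)

Divide through by 4: f'' + f = 3 + 4*x.
Characteristic equation r² + 1 = 0 has discriminant (0)² - 4·(1) = -4 < 0, so r = ± i.
Hence f_h = C1*cos(x) + C2*sin(x).
For the particular solution try f_p = A0 + A1*x. Substituting and matching coefficients of each power of x gives A0 = 3, A1 = 4, so f_p = 3 + 4*x.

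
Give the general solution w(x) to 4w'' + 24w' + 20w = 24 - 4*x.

Divide through by 4: w'' + 6w' + 5w = 6 - x.
Characteristic equation r² + 6r + 5 = 0 factors as (r + 5)(r + 1) = 0, so r = -5, -1.
Hence w_h = C1*exp(-5*x) + C2*exp(-x).
For the particular solution try w_p = A0 + A1*x. Substituting and matching coefficients of each power of x gives A0 = 36/25, A1 = -1/5, so w_p = 36/25 - x/5.

w = 36/25 - x/5 + C1*exp(-5*x) + C2*exp(-x)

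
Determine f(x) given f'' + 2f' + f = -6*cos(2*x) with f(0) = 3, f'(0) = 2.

Characteristic equation r² + 2r + 1 = 0 has discriminant (2)² - 4·(1) = 0, so r = -1 is a repeated root.
Hence f_h = (C1 + C2*x)*exp(-x).
Try f_p = A*cos(2*x) + B*sin(2*x). Substituting and equating the coefficients of cos(2x) and sin(2x) gives A = 18/25, B = -24/25, so f_p = -24*sin(2*x)/25 + 18*cos(2*x)/25.
General solution: f = -24*sin(2*x)/25 + 18*cos(2*x)/25 + C1*exp(-x) + C2*x*exp(-x).
Apply the initial conditions: f(0) = 18/25 + C1 = 3 and f'(0) = -48/25 + C2 - C1 = 2. Solving gives C1 = 57/25, C2 = 31/5.

f = -24*sin(2*x)/25 + 18*cos(2*x)/25 + 57*exp(-x)/25 + 31*x*exp(-x)/5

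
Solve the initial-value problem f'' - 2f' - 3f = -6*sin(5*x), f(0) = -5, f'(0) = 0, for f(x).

Characteristic equation r² - 2r - 3 = 0 factors as (r + 1)(r - 3) = 0, so r = -1, 3.
Hence f_h = C1*exp(-x) + C2*exp(3*x).
Try f_p = A*cos(5*x) + B*sin(5*x). Substituting and equating the coefficients of cos(5x) and sin(5x) gives A = -15/221, B = 42/221, so f_p = -15*cos(5*x)/221 + 42*sin(5*x)/221.
General solution: f = -15*cos(5*x)/221 + 42*sin(5*x)/221 + C1*exp(-x) + C2*exp(3*x).
Apply the initial conditions: f(0) = -15/221 + C1 + C2 = -5 and f'(0) = 210/221 - C1 + 3*C2 = 0. Solving gives C1 = -45/13, C2 = -25/17.

f = -45*exp(-x)/13 - 25*exp(3*x)/17 - 15*cos(5*x)/221 + 42*sin(5*x)/221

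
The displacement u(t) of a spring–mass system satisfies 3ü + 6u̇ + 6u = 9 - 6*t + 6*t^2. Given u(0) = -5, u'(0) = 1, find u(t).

u = 7/2 + t**2 - 3*t - 17*cos(t)*exp(-t)/2 - 9*exp(-t)*sin(t)/2

Divide through by 3: u'' + 2u' + 2u = 3 - 2*t + 2*t^2.
Characteristic equation r² + 2r + 2 = 0 has discriminant (2)² - 4·(2) = -4 < 0, so r = -1 ± i.
Hence u_h = C1*cos(t)*exp(-t) + C2*exp(-t)*sin(t).
For the particular solution try u_p = A0 + A1*t + A2*t^2. Substituting and matching coefficients of each power of t gives A0 = 7/2, A1 = -3, A2 = 1, so u_p = 7/2 + t^2 - 3*t.
General solution: u = 7/2 + t^2 - 3*t + C1*cos(t)*exp(-t) + C2*exp(-t)*sin(t).
Apply the initial conditions: u(0) = 7/2 + C1 = -5 and u'(0) = -3 + C2 - C1 = 1. Solving gives C1 = -17/2, C2 = -9/2.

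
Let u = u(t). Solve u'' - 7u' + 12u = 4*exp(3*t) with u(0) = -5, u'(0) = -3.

u = -21*exp(3*t) + 16*exp(4*t) - 4*t*exp(3*t)

Characteristic equation r² - 7r + 12 = 0 factors as (r - 4)(r - 3) = 0, so r = 4, 3.
Hence u_h = C1*exp(4*t) + C2*exp(3*t).
Since exp(3*t) solves the homogeneous equation (r = 3 is a root of multiplicity 1), multiply the trial by t. Try u_p = A*t*exp(3*t). Substituting into the equation and dividing by exp(3*t) gives A = -4, so u_p = -4*t*exp(3*t).
General solution: u = C1*exp(4*t) + C2*exp(3*t) - 4*t*exp(3*t).
Apply the initial conditions: u(0) = C1 + C2 = -5 and u'(0) = -4 + 3*C2 + 4*C1 = -3. Solving gives C1 = 16, C2 = -21.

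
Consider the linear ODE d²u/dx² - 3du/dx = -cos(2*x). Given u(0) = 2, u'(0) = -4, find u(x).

u = 10/3 - 55*exp(3*x)/39 + cos(2*x)/13 + 3*sin(2*x)/26

Characteristic equation r² - 3r = 0 factors as (r - 3)r = 0, so r = 3, 0.
Hence u_h = C1*exp(3*x) + C2.
Try u_p = A*cos(2*x) + B*sin(2*x). Substituting and equating the coefficients of cos(2x) and sin(2x) gives A = 1/13, B = 3/26, so u_p = cos(2*x)/13 + 3*sin(2*x)/26.
General solution: u = C2 + cos(2*x)/13 + 3*sin(2*x)/26 + C1*exp(3*x).
Apply the initial conditions: u(0) = 1/13 + C1 + C2 = 2 and u'(0) = 3/13 + 3*C1 = -4. Solving gives C1 = -55/39, C2 = 10/3.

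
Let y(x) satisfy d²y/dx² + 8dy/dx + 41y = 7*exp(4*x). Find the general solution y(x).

Characteristic equation r² + 8r + 41 = 0 has discriminant (8)² - 4·(41) = -100 < 0, so r = -4 ± 5i.
Hence y_h = C1*cos(5*x)*exp(-4*x) + C2*exp(-4*x)*sin(5*x).
Try y_p = A*exp(4*x). Substituting into the equation and dividing by exp(4*x) gives A = 7/89, so y_p = 7*exp(4*x)/89.

y = 7*exp(4*x)/89 + C1*cos(5*x)*exp(-4*x) + C2*exp(-4*x)*sin(5*x)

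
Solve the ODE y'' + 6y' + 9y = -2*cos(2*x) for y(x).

Characteristic equation r² + 6r + 9 = 0 has discriminant (6)² - 4·(9) = 0, so r = -3 is a repeated root.
Hence y_h = (C1 + C2*x)*exp(-3*x).
Try y_p = A*cos(2*x) + B*sin(2*x). Substituting and equating the coefficients of cos(2x) and sin(2x) gives A = -10/169, B = -24/169, so y_p = -24*sin(2*x)/169 - 10*cos(2*x)/169.

y = -24*sin(2*x)/169 - 10*cos(2*x)/169 + C1*exp(-3*x) + C2*x*exp(-3*x)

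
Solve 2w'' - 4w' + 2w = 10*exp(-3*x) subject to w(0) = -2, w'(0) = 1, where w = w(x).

w = -37*exp(x)/16 + 5*exp(-3*x)/16 + 17*x*exp(x)/4

Divide through by 2: w'' - 2w' + w = 5*exp(-3*x).
Characteristic equation r² - 2r + 1 = 0 has discriminant (-2)² - 4·(1) = 0, so r = 1 is a repeated root.
Hence w_h = (C1 + C2*x)*exp(x).
Try w_p = A*exp(-3*x). Substituting into the equation and dividing by exp(-3*x) gives A = 5/16, so w_p = 5*exp(-3*x)/16.
General solution: w = 5*exp(-3*x)/16 + C1*exp(x) + C2*x*exp(x).
Apply the initial conditions: w(0) = 5/16 + C1 = -2 and w'(0) = -15/16 + C1 + C2 = 1. Solving gives C1 = -37/16, C2 = 17/4.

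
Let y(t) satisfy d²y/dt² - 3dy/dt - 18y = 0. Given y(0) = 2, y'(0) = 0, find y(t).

Characteristic equation r² - 3r - 18 = 0 factors as (r + 3)(r - 6) = 0, so r = -3, 6.
Hence y_h = C1*exp(-3*t) + C2*exp(6*t).
Apply the initial conditions: y(0) = C1 + C2 = 2 and y'(0) = -3*C1 + 6*C2 = 0. Solving gives C1 = 4/3, C2 = 2/3.

y = 2*exp(6*t)/3 + 4*exp(-3*t)/3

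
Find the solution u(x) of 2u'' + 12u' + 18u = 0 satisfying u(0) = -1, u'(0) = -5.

Divide through by 2: u'' + 6u' + 9u = 0.
Characteristic equation r² + 6r + 9 = 0 has discriminant (6)² - 4·(9) = 0, so r = -3 is a repeated root.
Hence u_h = (C1 + C2*x)*exp(-3*x).
Apply the initial conditions: u(0) = C1 = -1 and u'(0) = C2 - 3*C1 = -5. Solving gives C1 = -1, C2 = -8.

u = -exp(-3*x) - 8*x*exp(-3*x)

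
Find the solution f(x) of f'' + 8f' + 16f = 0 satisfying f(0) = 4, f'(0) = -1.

Characteristic equation r² + 8r + 16 = 0 has discriminant (8)² - 4·(16) = 0, so r = -4 is a repeated root.
Hence f_h = (C1 + C2*x)*exp(-4*x).
Apply the initial conditions: f(0) = C1 = 4 and f'(0) = C2 - 4*C1 = -1. Solving gives C1 = 4, C2 = 15.

f = 4*exp(-4*x) + 15*x*exp(-4*x)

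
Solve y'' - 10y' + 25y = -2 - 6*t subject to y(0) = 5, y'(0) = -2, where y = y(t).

y = -22/125 - 6*t/25 + 647*exp(5*t)/125 - 691*t*exp(5*t)/25

Characteristic equation r² - 10r + 25 = 0 has discriminant (-10)² - 4·(25) = 0, so r = 5 is a repeated root.
Hence y_h = (C1 + C2*t)*exp(5*t).
For the particular solution try y_p = A0 + A1*t. Substituting and matching coefficients of each power of t gives A0 = -22/125, A1 = -6/25, so y_p = -22/125 - 6*t/25.
General solution: y = -22/125 - 6*t/25 + C1*exp(5*t) + C2*t*exp(5*t).
Apply the initial conditions: y(0) = -22/125 + C1 = 5 and y'(0) = -6/25 + C2 + 5*C1 = -2. Solving gives C1 = 647/125, C2 = -691/25.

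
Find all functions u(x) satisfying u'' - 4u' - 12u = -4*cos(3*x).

Characteristic equation r² - 4r - 12 = 0 factors as (r - 6)(r + 2) = 0, so r = 6, -2.
Hence u_h = C1*exp(6*x) + C2*exp(-2*x).
Try u_p = A*cos(3*x) + B*sin(3*x). Substituting and equating the coefficients of cos(3x) and sin(3x) gives A = 28/195, B = 16/195, so u_p = 16*sin(3*x)/195 + 28*cos(3*x)/195.

u = 16*sin(3*x)/195 + 28*cos(3*x)/195 + C1*exp(6*x) + C2*exp(-2*x)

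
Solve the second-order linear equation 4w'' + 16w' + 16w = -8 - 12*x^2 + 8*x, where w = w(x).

Divide through by 4: w'' + 4w' + 4w = -2 - 3*x^2 + 2*x.
Characteristic equation r² + 4r + 4 = 0 has discriminant (4)² - 4·(4) = 0, so r = -2 is a repeated root.
Hence w_h = (C1 + C2*x)*exp(-2*x).
For the particular solution try w_p = A0 + A1*x + A2*x^2. Substituting and matching coefficients of each power of x gives A0 = -17/8, A1 = 2, A2 = -3/4, so w_p = -17/8 + 2*x - 3*x^2/4.

w = -17/8 + 2*x - 3*x**2/4 + C1*exp(-2*x) + C2*x*exp(-2*x)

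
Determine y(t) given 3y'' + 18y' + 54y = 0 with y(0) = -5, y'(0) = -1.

Divide through by 3: y'' + 6y' + 18y = 0.
Characteristic equation r² + 6r + 18 = 0 has discriminant (6)² - 4·(18) = -36 < 0, so r = -3 ± 3i.
Hence y_h = C1*cos(3*t)*exp(-3*t) + C2*exp(-3*t)*sin(3*t).
Apply the initial conditions: y(0) = C1 = -5 and y'(0) = -3*C1 + 3*C2 = -1. Solving gives C1 = -5, C2 = -16/3.

y = -5*cos(3*t)*exp(-3*t) - 16*exp(-3*t)*sin(3*t)/3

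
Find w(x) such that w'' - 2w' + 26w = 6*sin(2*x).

Characteristic equation r² - 2r + 26 = 0 has discriminant (-2)² - 4·(26) = -100 < 0, so r = 1 ± 5i.
Hence w_h = C1*cos(5*x)*exp(x) + C2*exp(x)*sin(5*x).
Try w_p = A*cos(2*x) + B*sin(2*x). Substituting and equating the coefficients of cos(2x) and sin(2x) gives A = 6/125, B = 33/125, so w_p = 6*cos(2*x)/125 + 33*sin(2*x)/125.

w = 6*cos(2*x)/125 + 33*sin(2*x)/125 + C1*cos(5*x)*exp(x) + C2*exp(x)*sin(5*x)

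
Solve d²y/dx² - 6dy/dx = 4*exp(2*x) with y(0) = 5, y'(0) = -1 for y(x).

y = 11/2 - exp(2*x)/2

Characteristic equation r² - 6r = 0 factors as (r - 6)r = 0, so r = 6, 0.
Hence y_h = C1*exp(6*x) + C2.
Try y_p = A*exp(2*x). Substituting into the equation and dividing by exp(2*x) gives A = -1/2, so y_p = -exp(2*x)/2.
General solution: y = C2 - exp(2*x)/2 + C1*exp(6*x).
Apply the initial conditions: y(0) = -1/2 + C1 + C2 = 5 and y'(0) = -1 + 6*C1 = -1. Solving gives C1 = 0, C2 = 11/2.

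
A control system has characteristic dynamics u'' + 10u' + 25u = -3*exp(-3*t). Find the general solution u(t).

Characteristic equation r² + 10r + 25 = 0 has discriminant (10)² - 4·(25) = 0, so r = -5 is a repeated root.
Hence u_h = (C1 + C2*t)*exp(-5*t).
Try u_p = A*exp(-3*t). Substituting into the equation and dividing by exp(-3*t) gives A = -3/4, so u_p = -3*exp(-3*t)/4.

u = -3*exp(-3*t)/4 + C1*exp(-5*t) + C2*t*exp(-5*t)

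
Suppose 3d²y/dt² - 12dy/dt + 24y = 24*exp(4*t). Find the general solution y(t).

Divide through by 3: y'' - 4y' + 8y = 8*exp(4*t).
Characteristic equation r² - 4r + 8 = 0 has discriminant (-4)² - 4·(8) = -16 < 0, so r = 2 ± 2i.
Hence y_h = C1*cos(2*t)*exp(2*t) + C2*exp(2*t)*sin(2*t).
Try y_p = A*exp(4*t). Substituting into the equation and dividing by exp(4*t) gives A = 1, so y_p = exp(4*t).

y = C1*cos(2*t)*exp(2*t) + C2*exp(2*t)*sin(2*t) + exp(4*t)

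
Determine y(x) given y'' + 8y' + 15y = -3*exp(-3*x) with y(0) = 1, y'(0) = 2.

Characteristic equation r² + 8r + 15 = 0 factors as (r + 5)(r + 3) = 0, so r = -5, -3.
Hence y_h = C1*exp(-5*x) + C2*exp(-3*x).
Since exp(-3*x) solves the homogeneous equation (r = -3 is a root of multiplicity 1), multiply the trial by x. Try y_p = A*x*exp(-3*x). Substituting into the equation and dividing by exp(-3*x) gives A = -3/2, so y_p = -3*x*exp(-3*x)/2.
General solution: y = C1*exp(-5*x) + C2*exp(-3*x) - 3*x*exp(-3*x)/2.
Apply the initial conditions: y(0) = C1 + C2 = 1 and y'(0) = -3/2 - 5*C1 - 3*C2 = 2. Solving gives C1 = -13/4, C2 = 17/4.

y = -13*exp(-5*x)/4 + 17*exp(-3*x)/4 - 3*x*exp(-3*x)/2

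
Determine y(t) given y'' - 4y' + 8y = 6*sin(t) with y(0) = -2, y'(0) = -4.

y = 24*cos(t)/65 + 42*sin(t)/65 - 154*cos(2*t)*exp(2*t)/65 + 3*exp(2*t)*sin(2*t)/65

Characteristic equation r² - 4r + 8 = 0 has discriminant (-4)² - 4·(8) = -16 < 0, so r = 2 ± 2i.
Hence y_h = C1*cos(2*t)*exp(2*t) + C2*exp(2*t)*sin(2*t).
Try y_p = A*cos(t) + B*sin(t). Substituting and equating the coefficients of cos(t) and sin(t) gives A = 24/65, B = 42/65, so y_p = 24*cos(t)/65 + 42*sin(t)/65.
General solution: y = 24*cos(t)/65 + 42*sin(t)/65 + C1*cos(2*t)*exp(2*t) + C2*exp(2*t)*sin(2*t).
Apply the initial conditions: y(0) = 24/65 + C1 = -2 and y'(0) = 42/65 + 2*C1 + 2*C2 = -4. Solving gives C1 = -154/65, C2 = 3/65.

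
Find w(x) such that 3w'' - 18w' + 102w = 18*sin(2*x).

w = 2*cos(2*x)/29 + 5*sin(2*x)/29 + C1*cos(5*x)*exp(3*x) + C2*exp(3*x)*sin(5*x)

Divide through by 3: w'' - 6w' + 34w = 6*sin(2*x).
Characteristic equation r² - 6r + 34 = 0 has discriminant (-6)² - 4·(34) = -100 < 0, so r = 3 ± 5i.
Hence w_h = C1*cos(5*x)*exp(3*x) + C2*exp(3*x)*sin(5*x).
Try w_p = A*cos(2*x) + B*sin(2*x). Substituting and equating the coefficients of cos(2x) and sin(2x) gives A = 2/29, B = 5/29, so w_p = 2*cos(2*x)/29 + 5*sin(2*x)/29.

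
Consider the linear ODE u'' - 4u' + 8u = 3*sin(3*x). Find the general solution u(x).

u = -3*sin(3*x)/145 + 36*cos(3*x)/145 + C1*cos(2*x)*exp(2*x) + C2*exp(2*x)*sin(2*x)

Characteristic equation r² - 4r + 8 = 0 has discriminant (-4)² - 4·(8) = -16 < 0, so r = 2 ± 2i.
Hence u_h = C1*cos(2*x)*exp(2*x) + C2*exp(2*x)*sin(2*x).
Try u_p = A*cos(3*x) + B*sin(3*x). Substituting and equating the coefficients of cos(3x) and sin(3x) gives A = 36/145, B = -3/145, so u_p = -3*sin(3*x)/145 + 36*cos(3*x)/145.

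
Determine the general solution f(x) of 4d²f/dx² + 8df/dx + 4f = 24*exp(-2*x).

f = 6*exp(-2*x) + C1*exp(-x) + C2*x*exp(-x)

Divide through by 4: f'' + 2f' + f = 6*exp(-2*x).
Characteristic equation r² + 2r + 1 = 0 has discriminant (2)² - 4·(1) = 0, so r = -1 is a repeated root.
Hence f_h = (C1 + C2*x)*exp(-x).
Try f_p = A*exp(-2*x). Substituting into the equation and dividing by exp(-2*x) gives A = 6, so f_p = 6*exp(-2*x).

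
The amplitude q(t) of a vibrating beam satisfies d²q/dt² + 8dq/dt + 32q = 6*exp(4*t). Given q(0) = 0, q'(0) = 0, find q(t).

Characteristic equation r² + 8r + 32 = 0 has discriminant (8)² - 4·(32) = -64 < 0, so r = -4 ± 4i.
Hence q_h = C1*cos(4*t)*exp(-4*t) + C2*exp(-4*t)*sin(4*t).
Try q_p = A*exp(4*t). Substituting into the equation and dividing by exp(4*t) gives A = 3/40, so q_p = 3*exp(4*t)/40.
General solution: q = 3*exp(4*t)/40 + C1*cos(4*t)*exp(-4*t) + C2*exp(-4*t)*sin(4*t).
Apply the initial conditions: q(0) = 3/40 + C1 = 0 and q'(0) = 3/10 - 4*C1 + 4*C2 = 0. Solving gives C1 = -3/40, C2 = -3/20.

q = 3*exp(4*t)/40 - 3*exp(-4*t)*sin(4*t)/20 - 3*cos(4*t)*exp(-4*t)/40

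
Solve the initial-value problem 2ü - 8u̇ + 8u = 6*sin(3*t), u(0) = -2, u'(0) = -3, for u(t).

Divide through by 2: u'' - 4u' + 4u = 3*sin(3*t).
Characteristic equation r² - 4r + 4 = 0 has discriminant (-4)² - 4·(4) = 0, so r = 2 is a repeated root.
Hence u_h = (C1 + C2*t)*exp(2*t).
Try u_p = A*cos(3*t) + B*sin(3*t). Substituting and equating the coefficients of cos(3t) and sin(3t) gives A = 36/169, B = -15/169, so u_p = -15*sin(3*t)/169 + 36*cos(3*t)/169.
General solution: u = -15*sin(3*t)/169 + 36*cos(3*t)/169 + C1*exp(2*t) + C2*t*exp(2*t).
Apply the initial conditions: u(0) = 36/169 + C1 = -2 and u'(0) = -45/169 + C2 + 2*C1 = -3. Solving gives C1 = -374/169, C2 = 22/13.

u = -374*exp(2*t)/169 - 15*sin(3*t)/169 + 36*cos(3*t)/169 + 22*t*exp(2*t)/13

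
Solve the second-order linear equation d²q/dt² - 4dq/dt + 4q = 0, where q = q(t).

Characteristic equation r² - 4r + 4 = 0 has discriminant (-4)² - 4·(4) = 0, so r = 2 is a repeated root.
Hence q_h = (C1 + C2*t)*exp(2*t).

q = C1*exp(2*t) + C2*t*exp(2*t)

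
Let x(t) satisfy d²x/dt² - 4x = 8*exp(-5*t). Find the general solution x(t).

Characteristic equation r² - 4 = 0 factors as (r - 2)(r + 2) = 0, so r = 2, -2.
Hence x_h = C1*exp(2*t) + C2*exp(-2*t).
Try x_p = A*exp(-5*t). Substituting into the equation and dividing by exp(-5*t) gives A = 8/21, so x_p = 8*exp(-5*t)/21.

x = 8*exp(-5*t)/21 + C1*exp(2*t) + C2*exp(-2*t)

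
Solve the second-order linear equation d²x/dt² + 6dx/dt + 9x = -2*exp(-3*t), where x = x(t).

Characteristic equation r² + 6r + 9 = 0 has discriminant (6)² - 4·(9) = 0, so r = -3 is a repeated root.
Hence x_h = (C1 + C2*t)*exp(-3*t).
Since exp(-3*t) solves the homogeneous equation (r = -3 is a root of multiplicity 2), multiply the trial by t^2. Try x_p = A*t^2*exp(-3*t). Substituting into the equation and dividing by exp(-3*t) gives A = -1, so x_p = -t^2*exp(-3*t).

x = C1*exp(-3*t) - t**2*exp(-3*t) + C2*t*exp(-3*t)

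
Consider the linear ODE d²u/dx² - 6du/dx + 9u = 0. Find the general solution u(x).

Characteristic equation r² - 6r + 9 = 0 has discriminant (-6)² - 4·(9) = 0, so r = 3 is a repeated root.
Hence u_h = (C1 + C2*x)*exp(3*x).

u = C1*exp(3*x) + C2*x*exp(3*x)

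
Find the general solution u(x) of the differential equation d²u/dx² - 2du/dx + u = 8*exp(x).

u = C1*exp(x) + 4*x**2*exp(x) + C2*x*exp(x)

Characteristic equation r² - 2r + 1 = 0 has discriminant (-2)² - 4·(1) = 0, so r = 1 is a repeated root.
Hence u_h = (C1 + C2*x)*exp(x).
Since exp(x) solves the homogeneous equation (r = 1 is a root of multiplicity 2), multiply the trial by x^2. Try u_p = A*x^2*exp(x). Substituting into the equation and dividing by exp(x) gives A = 4, so u_p = 4*x^2*exp(x).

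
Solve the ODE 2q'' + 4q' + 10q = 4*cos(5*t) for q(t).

Divide through by 2: q'' + 2q' + 5q = 2*cos(5*t).
Characteristic equation r² + 2r + 5 = 0 has discriminant (2)² - 4·(5) = -16 < 0, so r = -1 ± 2i.
Hence q_h = C1*cos(2*t)*exp(-t) + C2*exp(-t)*sin(2*t).
Try q_p = A*cos(5*t) + B*sin(5*t). Substituting and equating the coefficients of cos(5t) and sin(5t) gives A = -2/25, B = 1/25, so q_p = -2*cos(5*t)/25 + sin(5*t)/25.

q = -2*cos(5*t)/25 + sin(5*t)/25 + C1*cos(2*t)*exp(-t) + C2*exp(-t)*sin(2*t)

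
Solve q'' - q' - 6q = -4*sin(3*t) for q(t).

Characteristic equation r² - r - 6 = 0 factors as (r - 3)(r + 2) = 0, so r = 3, -2.
Hence q_h = C1*exp(3*t) + C2*exp(-2*t).
Try q_p = A*cos(3*t) + B*sin(3*t). Substituting and equating the coefficients of cos(3t) and sin(3t) gives A = -2/39, B = 10/39, so q_p = -2*cos(3*t)/39 + 10*sin(3*t)/39.

q = -2*cos(3*t)/39 + 10*sin(3*t)/39 + C1*exp(3*t) + C2*exp(-2*t)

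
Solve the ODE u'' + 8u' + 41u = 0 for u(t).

u = C1*cos(5*t)*exp(-4*t) + C2*exp(-4*t)*sin(5*t)

Characteristic equation r² + 8r + 41 = 0 has discriminant (8)² - 4·(41) = -100 < 0, so r = -4 ± 5i.
Hence u_h = C1*cos(5*t)*exp(-4*t) + C2*exp(-4*t)*sin(5*t).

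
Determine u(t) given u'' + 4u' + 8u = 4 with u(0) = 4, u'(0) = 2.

Characteristic equation r² + 4r + 8 = 0 has discriminant (4)² - 4·(8) = -16 < 0, so r = -2 ± 2i.
Hence u_h = C1*cos(2*t)*exp(-2*t) + C2*exp(-2*t)*sin(2*t).
For the particular solution try u_p = A0. Substituting and matching coefficients of each power of t gives A0 = 1/2, so u_p = 1/2.
General solution: u = 1/2 + C1*cos(2*t)*exp(-2*t) + C2*exp(-2*t)*sin(2*t).
Apply the initial conditions: u(0) = 1/2 + C1 = 4 and u'(0) = -2*C1 + 2*C2 = 2. Solving gives C1 = 7/2, C2 = 9/2.

u = 1/2 + 7*cos(2*t)*exp(-2*t)/2 + 9*exp(-2*t)*sin(2*t)/2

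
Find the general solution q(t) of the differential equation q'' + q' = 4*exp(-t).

q = C2 + C1*exp(-t) - 4*t*exp(-t)

Characteristic equation r² + r = 0 factors as (r + 1)r = 0, so r = -1, 0.
Hence q_h = C1*exp(-t) + C2.
Since exp(-t) solves the homogeneous equation (r = -1 is a root of multiplicity 1), multiply the trial by t. Try q_p = A*t*exp(-t). Substituting into the equation and dividing by exp(-t) gives A = -4, so q_p = -4*t*exp(-t).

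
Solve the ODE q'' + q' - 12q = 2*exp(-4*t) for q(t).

q = C1*exp(-4*t) + C2*exp(3*t) - 2*t*exp(-4*t)/7

Characteristic equation r² + r - 12 = 0 factors as (r + 4)(r - 3) = 0, so r = -4, 3.
Hence q_h = C1*exp(-4*t) + C2*exp(3*t).
Since exp(-4*t) solves the homogeneous equation (r = -4 is a root of multiplicity 1), multiply the trial by t. Try q_p = A*t*exp(-4*t). Substituting into the equation and dividing by exp(-4*t) gives A = -2/7, so q_p = -2*t*exp(-4*t)/7.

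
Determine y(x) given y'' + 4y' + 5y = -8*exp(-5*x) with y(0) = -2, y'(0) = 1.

y = -4*exp(-5*x)/5 - 27*exp(-2*x)*sin(x)/5 - 6*cos(x)*exp(-2*x)/5

Characteristic equation r² + 4r + 5 = 0 has discriminant (4)² - 4·(5) = -4 < 0, so r = -2 ± i.
Hence y_h = C1*cos(x)*exp(-2*x) + C2*exp(-2*x)*sin(x).
Try y_p = A*exp(-5*x). Substituting into the equation and dividing by exp(-5*x) gives A = -4/5, so y_p = -4*exp(-5*x)/5.
General solution: y = -4*exp(-5*x)/5 + C1*cos(x)*exp(-2*x) + C2*exp(-2*x)*sin(x).
Apply the initial conditions: y(0) = -4/5 + C1 = -2 and y'(0) = 4 + C2 - 2*C1 = 1. Solving gives C1 = -6/5, C2 = -27/5.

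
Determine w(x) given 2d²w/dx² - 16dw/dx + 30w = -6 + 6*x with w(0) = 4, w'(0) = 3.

Divide through by 2: w'' - 8w' + 15w = -3 + 3*x.
Characteristic equation r² - 8r + 15 = 0 factors as (r - 5)(r - 3) = 0, so r = 5, 3.
Hence w_h = C1*exp(5*x) + C2*exp(3*x).
For the particular solution try w_p = A0 + A1*x. Substituting and matching coefficients of each power of x gives A0 = -7/75, A1 = 1/5, so w_p = -7/75 + x/5.
General solution: w = -7/75 + x/5 + C1*exp(5*x) + C2*exp(3*x).
Apply the initial conditions: w(0) = -7/75 + C1 + C2 = 4 and w'(0) = 1/5 + 3*C2 + 5*C1 = 3. Solving gives C1 = -237/50, C2 = 53/6.

w = -7/75 - 237*exp(5*x)/50 + x/5 + 53*exp(3*x)/6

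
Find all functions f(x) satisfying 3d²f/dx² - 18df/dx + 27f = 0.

Divide through by 3: f'' - 6f' + 9f = 0.
Characteristic equation r² - 6r + 9 = 0 has discriminant (-6)² - 4·(9) = 0, so r = 3 is a repeated root.
Hence f_h = (C1 + C2*x)*exp(3*x).

f = C1*exp(3*x) + C2*x*exp(3*x)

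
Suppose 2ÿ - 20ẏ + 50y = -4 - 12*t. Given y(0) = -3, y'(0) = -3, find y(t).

Divide through by 2: y'' - 10y' + 25y = -2 - 6*t.
Characteristic equation r² - 10r + 25 = 0 has discriminant (-10)² - 4·(25) = 0, so r = 5 is a repeated root.
Hence y_h = (C1 + C2*t)*exp(5*t).
For the particular solution try y_p = A0 + A1*t. Substituting and matching coefficients of each power of t gives A0 = -22/125, A1 = -6/25, so y_p = -22/125 - 6*t/25.
General solution: y = -22/125 - 6*t/25 + C1*exp(5*t) + C2*t*exp(5*t).
Apply the initial conditions: y(0) = -22/125 + C1 = -3 and y'(0) = -6/25 + C2 + 5*C1 = -3. Solving gives C1 = -353/125, C2 = 284/25.

y = -22/125 - 353*exp(5*t)/125 - 6*t/25 + 284*t*exp(5*t)/25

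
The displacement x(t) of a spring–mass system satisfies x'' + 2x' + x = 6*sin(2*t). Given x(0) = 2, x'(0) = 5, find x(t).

Characteristic equation r² + 2r + 1 = 0 has discriminant (2)² - 4·(1) = 0, so r = -1 is a repeated root.
Hence x_h = (C1 + C2*t)*exp(-t).
Try x_p = A*cos(2*t) + B*sin(2*t). Substituting and equating the coefficients of cos(2t) and sin(2t) gives A = -24/25, B = -18/25, so x_p = -24*cos(2*t)/25 - 18*sin(2*t)/25.
General solution: x = -24*cos(2*t)/25 - 18*sin(2*t)/25 + C1*exp(-t) + C2*t*exp(-t).
Apply the initial conditions: x(0) = -24/25 + C1 = 2 and x'(0) = -36/25 + C2 - C1 = 5. Solving gives C1 = 74/25, C2 = 47/5.

x = -24*cos(2*t)/25 - 18*sin(2*t)/25 + 74*exp(-t)/25 + 47*t*exp(-t)/5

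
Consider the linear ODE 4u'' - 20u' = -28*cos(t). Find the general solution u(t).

Divide through by 4: u'' - 5u' = -7*cos(t).
Characteristic equation r² - 5r = 0 factors as (r - 5)r = 0, so r = 5, 0.
Hence u_h = C1*exp(5*t) + C2.
Try u_p = A*cos(t) + B*sin(t). Substituting and equating the coefficients of cos(t) and sin(t) gives A = 7/26, B = 35/26, so u_p = 7*cos(t)/26 + 35*sin(t)/26.

u = C2 + 7*cos(t)/26 + 35*sin(t)/26 + C1*exp(5*t)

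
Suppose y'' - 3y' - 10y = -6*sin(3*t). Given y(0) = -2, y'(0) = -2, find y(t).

Characteristic equation r² - 3r - 10 = 0 factors as (r - 5)(r + 2) = 0, so r = 5, -2.
Hence y_h = C1*exp(5*t) + C2*exp(-2*t).
Try y_p = A*cos(3*t) + B*sin(3*t). Substituting and equating the coefficients of cos(3t) and sin(3t) gives A = -27/221, B = 57/221, so y_p = -27*cos(3*t)/221 + 57*sin(3*t)/221.
General solution: y = -27*cos(3*t)/221 + 57*sin(3*t)/221 + C1*exp(5*t) + C2*exp(-2*t).
Apply the initial conditions: y(0) = -27/221 + C1 + C2 = -2 and y'(0) = 171/221 - 2*C2 + 5*C1 = -2. Solving gives C1 = -111/119, C2 = -86/91.

y = -111*exp(5*t)/119 - 86*exp(-2*t)/91 - 27*cos(3*t)/221 + 57*sin(3*t)/221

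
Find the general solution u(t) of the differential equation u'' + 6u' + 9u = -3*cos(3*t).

u = -sin(3*t)/6 + C1*exp(-3*t) + C2*t*exp(-3*t)

Characteristic equation r² + 6r + 9 = 0 has discriminant (6)² - 4·(9) = 0, so r = -3 is a repeated root.
Hence u_h = (C1 + C2*t)*exp(-3*t).
Try u_p = A*cos(3*t) + B*sin(3*t). Substituting and equating the coefficients of cos(3t) and sin(3t) gives A = 0, B = -1/6, so u_p = -sin(3*t)/6.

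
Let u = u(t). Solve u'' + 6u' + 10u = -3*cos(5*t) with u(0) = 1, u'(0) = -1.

u = -2*sin(5*t)/25 + cos(5*t)/25 + 24*cos(t)*exp(-3*t)/25 + 57*exp(-3*t)*sin(t)/25

Characteristic equation r² + 6r + 10 = 0 has discriminant (6)² - 4·(10) = -4 < 0, so r = -3 ± i.
Hence u_h = C1*cos(t)*exp(-3*t) + C2*exp(-3*t)*sin(t).
Try u_p = A*cos(5*t) + B*sin(5*t). Substituting and equating the coefficients of cos(5t) and sin(5t) gives A = 1/25, B = -2/25, so u_p = -2*sin(5*t)/25 + cos(5*t)/25.
General solution: u = -2*sin(5*t)/25 + cos(5*t)/25 + C1*cos(t)*exp(-3*t) + C2*exp(-3*t)*sin(t).
Apply the initial conditions: u(0) = 1/25 + C1 = 1 and u'(0) = -2/5 + C2 - 3*C1 = -1. Solving gives C1 = 24/25, C2 = 57/25.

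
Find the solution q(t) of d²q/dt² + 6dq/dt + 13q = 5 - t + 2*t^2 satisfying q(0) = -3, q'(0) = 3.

Characteristic equation r² + 6r + 13 = 0 has discriminant (6)² - 4·(13) = -16 < 0, so r = -3 ± 2i.
Hence q_h = C1*cos(2*t)*exp(-3*t) + C2*exp(-3*t)*sin(2*t).
For the particular solution try q_p = A0 + A1*t + A2*t^2. Substituting and matching coefficients of each power of t gives A0 = 1015/2197, A1 = -37/169, A2 = 2/13, so q_p = 1015/2197 - 37*t/169 + 2*t^2/13.
General solution: q = 1015/2197 - 37*t/169 + 2*t^2/13 + C1*cos(2*t)*exp(-3*t) + C2*exp(-3*t)*sin(2*t).
Apply the initial conditions: q(0) = 1015/2197 + C1 = -3 and q'(0) = -37/169 - 3*C1 + 2*C2 = 3. Solving gives C1 = -7606/2197, C2 = -7873/2197.

q = 1015/2197 - 37*t/169 + 2*t**2/13 - 7873*exp(-3*t)*sin(2*t)/2197 - 7606*cos(2*t)*exp(-3*t)/2197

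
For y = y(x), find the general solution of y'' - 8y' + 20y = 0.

Characteristic equation r² - 8r + 20 = 0 has discriminant (-8)² - 4·(20) = -16 < 0, so r = 4 ± 2i.
Hence y_h = C1*cos(2*x)*exp(4*x) + C2*exp(4*x)*sin(2*x).

y = C1*cos(2*x)*exp(4*x) + C2*exp(4*x)*sin(2*x)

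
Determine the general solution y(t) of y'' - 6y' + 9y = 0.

Characteristic equation r² - 6r + 9 = 0 has discriminant (-6)² - 4·(9) = 0, so r = 3 is a repeated root.
Hence y_h = (C1 + C2*t)*exp(3*t).

y = C1*exp(3*t) + C2*t*exp(3*t)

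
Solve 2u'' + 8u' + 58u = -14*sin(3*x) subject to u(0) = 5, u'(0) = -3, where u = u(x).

Divide through by 2: u'' + 4u' + 29u = -7*sin(3*x).
Characteristic equation r² + 4r + 29 = 0 has discriminant (4)² - 4·(29) = -100 < 0, so r = -2 ± 5i.
Hence u_h = C1*cos(5*x)*exp(-2*x) + C2*exp(-2*x)*sin(5*x).
Try u_p = A*cos(3*x) + B*sin(3*x). Substituting and equating the coefficients of cos(3x) and sin(3x) gives A = 21/136, B = -35/136, so u_p = -35*sin(3*x)/136 + 21*cos(3*x)/136.
General solution: u = -35*sin(3*x)/136 + 21*cos(3*x)/136 + C1*cos(5*x)*exp(-2*x) + C2*exp(-2*x)*sin(5*x).
Apply the initial conditions: u(0) = 21/136 + C1 = 5 and u'(0) = -105/136 - 2*C1 + 5*C2 = -3. Solving gives C1 = 659/136, C2 = 203/136.

u = -35*sin(3*x)/136 + 21*cos(3*x)/136 + 203*exp(-2*x)*sin(5*x)/136 + 659*cos(5*x)*exp(-2*x)/136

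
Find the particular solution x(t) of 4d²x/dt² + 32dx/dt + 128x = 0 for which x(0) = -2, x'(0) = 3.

Divide through by 4: x'' + 8x' + 32x = 0.
Characteristic equation r² + 8r + 32 = 0 has discriminant (8)² - 4·(32) = -64 < 0, so r = -4 ± 4i.
Hence x_h = C1*cos(4*t)*exp(-4*t) + C2*exp(-4*t)*sin(4*t).
Apply the initial conditions: x(0) = C1 = -2 and x'(0) = -4*C1 + 4*C2 = 3. Solving gives C1 = -2, C2 = -5/4.

x = -2*cos(4*t)*exp(-4*t) - 5*exp(-4*t)*sin(4*t)/4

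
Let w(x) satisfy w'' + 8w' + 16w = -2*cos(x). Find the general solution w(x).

w = -30*cos(x)/289 - 16*sin(x)/289 + C1*exp(-4*x) + C2*x*exp(-4*x)

Characteristic equation r² + 8r + 16 = 0 has discriminant (8)² - 4·(16) = 0, so r = -4 is a repeated root.
Hence w_h = (C1 + C2*x)*exp(-4*x).
Try w_p = A*cos(x) + B*sin(x). Substituting and equating the coefficients of cos(x) and sin(x) gives A = -30/289, B = -16/289, so w_p = -30*cos(x)/289 - 16*sin(x)/289.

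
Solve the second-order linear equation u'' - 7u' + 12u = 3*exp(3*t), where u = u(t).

u = C1*exp(4*t) + C2*exp(3*t) - 3*t*exp(3*t)

Characteristic equation r² - 7r + 12 = 0 factors as (r - 4)(r - 3) = 0, so r = 4, 3.
Hence u_h = C1*exp(4*t) + C2*exp(3*t).
Since exp(3*t) solves the homogeneous equation (r = 3 is a root of multiplicity 1), multiply the trial by t. Try u_p = A*t*exp(3*t). Substituting into the equation and dividing by exp(3*t) gives A = -3, so u_p = -3*t*exp(3*t).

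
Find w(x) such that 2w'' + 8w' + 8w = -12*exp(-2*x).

Divide through by 2: w'' + 4w' + 4w = -6*exp(-2*x).
Characteristic equation r² + 4r + 4 = 0 has discriminant (4)² - 4·(4) = 0, so r = -2 is a repeated root.
Hence w_h = (C1 + C2*x)*exp(-2*x).
Since exp(-2*x) solves the homogeneous equation (r = -2 is a root of multiplicity 2), multiply the trial by x^2. Try w_p = A*x^2*exp(-2*x). Substituting into the equation and dividing by exp(-2*x) gives A = -3, so w_p = -3*x^2*exp(-2*x).

w = C1*exp(-2*x) - 3*x**2*exp(-2*x) + C2*x*exp(-2*x)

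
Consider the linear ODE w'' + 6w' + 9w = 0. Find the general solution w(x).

w = C1*exp(-3*x) + C2*x*exp(-3*x)

Characteristic equation r² + 6r + 9 = 0 has discriminant (6)² - 4·(9) = 0, so r = -3 is a repeated root.
Hence w_h = (C1 + C2*x)*exp(-3*x).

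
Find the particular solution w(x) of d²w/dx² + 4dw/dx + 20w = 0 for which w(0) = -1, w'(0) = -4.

w = -cos(4*x)*exp(-2*x) - 3*exp(-2*x)*sin(4*x)/2

Characteristic equation r² + 4r + 20 = 0 has discriminant (4)² - 4·(20) = -64 < 0, so r = -2 ± 4i.
Hence w_h = C1*cos(4*x)*exp(-2*x) + C2*exp(-2*x)*sin(4*x).
Apply the initial conditions: w(0) = C1 = -1 and w'(0) = -2*C1 + 4*C2 = -4. Solving gives C1 = -1, C2 = -3/2.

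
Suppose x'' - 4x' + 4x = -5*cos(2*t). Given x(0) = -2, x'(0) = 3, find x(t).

x = -2*exp(2*t) + 5*sin(2*t)/8 + 23*t*exp(2*t)/4

Characteristic equation r² - 4r + 4 = 0 has discriminant (-4)² - 4·(4) = 0, so r = 2 is a repeated root.
Hence x_h = (C1 + C2*t)*exp(2*t).
Try x_p = A*cos(2*t) + B*sin(2*t). Substituting and equating the coefficients of cos(2t) and sin(2t) gives A = 0, B = 5/8, so x_p = 5*sin(2*t)/8.
General solution: x = 5*sin(2*t)/8 + C1*exp(2*t) + C2*t*exp(2*t).
Apply the initial conditions: x(0) = C1 = -2 and x'(0) = 5/4 + C2 + 2*C1 = 3. Solving gives C1 = -2, C2 = 23/4.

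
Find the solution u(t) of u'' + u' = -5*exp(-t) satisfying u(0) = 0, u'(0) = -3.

Characteristic equation r² + r = 0 factors as (r + 1)r = 0, so r = -1, 0.
Hence u_h = C1*exp(-t) + C2.
Since exp(-t) solves the homogeneous equation (r = -1 is a root of multiplicity 1), multiply the trial by t. Try u_p = A*t*exp(-t). Substituting into the equation and dividing by exp(-t) gives A = 5, so u_p = 5*t*exp(-t).
General solution: u = C2 + C1*exp(-t) + 5*t*exp(-t).
Apply the initial conditions: u(0) = C1 + C2 = 0 and u'(0) = 5 - C1 = -3. Solving gives C1 = 8, C2 = -8.

u = -8 + 8*exp(-t) + 5*t*exp(-t)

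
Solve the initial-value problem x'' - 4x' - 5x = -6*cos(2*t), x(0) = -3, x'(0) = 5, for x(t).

Characteristic equation r² - 4r - 5 = 0 factors as (r + 1)(r - 5) = 0, so r = -1, 5.
Hence x_h = C1*exp(-t) + C2*exp(5*t).
Try x_p = A*cos(2*t) + B*sin(2*t). Substituting and equating the coefficients of cos(2t) and sin(2t) gives A = 54/145, B = 48/145, so x_p = 48*sin(2*t)/145 + 54*cos(2*t)/145.
General solution: x = 48*sin(2*t)/145 + 54*cos(2*t)/145 + C1*exp(-t) + C2*exp(5*t).
Apply the initial conditions: x(0) = 54/145 + C1 + C2 = -3 and x'(0) = 96/145 - C1 + 5*C2 = 5. Solving gives C1 = -53/15, C2 = 14/87.

x = -53*exp(-t)/15 + 14*exp(5*t)/87 + 48*sin(2*t)/145 + 54*cos(2*t)/145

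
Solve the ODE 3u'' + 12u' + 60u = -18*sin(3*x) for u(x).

u = -66*sin(3*x)/265 + 72*cos(3*x)/265 + C1*cos(4*x)*exp(-2*x) + C2*exp(-2*x)*sin(4*x)

Divide through by 3: u'' + 4u' + 20u = -6*sin(3*x).
Characteristic equation r² + 4r + 20 = 0 has discriminant (4)² - 4·(20) = -64 < 0, so r = -2 ± 4i.
Hence u_h = C1*cos(4*x)*exp(-2*x) + C2*exp(-2*x)*sin(4*x).
Try u_p = A*cos(3*x) + B*sin(3*x). Substituting and equating the coefficients of cos(3x) and sin(3x) gives A = 72/265, B = -66/265, so u_p = -66*sin(3*x)/265 + 72*cos(3*x)/265.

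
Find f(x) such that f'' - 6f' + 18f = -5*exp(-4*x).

Characteristic equation r² - 6r + 18 = 0 has discriminant (-6)² - 4·(18) = -36 < 0, so r = 3 ± 3i.
Hence f_h = C1*cos(3*x)*exp(3*x) + C2*exp(3*x)*sin(3*x).
Try f_p = A*exp(-4*x). Substituting into the equation and dividing by exp(-4*x) gives A = -5/58, so f_p = -5*exp(-4*x)/58.

f = -5*exp(-4*x)/58 + C1*cos(3*x)*exp(3*x) + C2*exp(3*x)*sin(3*x)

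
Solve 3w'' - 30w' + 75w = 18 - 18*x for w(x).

w = 18/125 - 6*x/25 + C1*exp(5*x) + C2*x*exp(5*x)

Divide through by 3: w'' - 10w' + 25w = 6 - 6*x.
Characteristic equation r² - 10r + 25 = 0 has discriminant (-10)² - 4·(25) = 0, so r = 5 is a repeated root.
Hence w_h = (C1 + C2*x)*exp(5*x).
For the particular solution try w_p = A0 + A1*x. Substituting and matching coefficients of each power of x gives A0 = 18/125, A1 = -6/25, so w_p = 18/125 - 6*x/25.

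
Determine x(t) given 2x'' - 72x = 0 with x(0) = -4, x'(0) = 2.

x = -13*exp(-6*t)/6 - 11*exp(6*t)/6

Divide through by 2: x'' - 36x = 0.
Characteristic equation r² - 36 = 0 factors as (r + 6)(r - 6) = 0, so r = -6, 6.
Hence x_h = C1*exp(-6*t) + C2*exp(6*t).
Apply the initial conditions: x(0) = C1 + C2 = -4 and x'(0) = -6*C1 + 6*C2 = 2. Solving gives C1 = -13/6, C2 = -11/6.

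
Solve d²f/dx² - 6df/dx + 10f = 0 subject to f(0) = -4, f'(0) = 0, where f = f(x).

Characteristic equation r² - 6r + 10 = 0 has discriminant (-6)² - 4·(10) = -4 < 0, so r = 3 ± i.
Hence f_h = C1*cos(x)*exp(3*x) + C2*exp(3*x)*sin(x).
Apply the initial conditions: f(0) = C1 = -4 and f'(0) = C2 + 3*C1 = 0. Solving gives C1 = -4, C2 = 12.

f = -4*cos(x)*exp(3*x) + 12*exp(3*x)*sin(x)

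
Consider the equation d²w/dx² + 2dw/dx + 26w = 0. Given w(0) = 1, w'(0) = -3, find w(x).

Characteristic equation r² + 2r + 26 = 0 has discriminant (2)² - 4·(26) = -100 < 0, so r = -1 ± 5i.
Hence w_h = C1*cos(5*x)*exp(-x) + C2*exp(-x)*sin(5*x).
Apply the initial conditions: w(0) = C1 = 1 and w'(0) = -C1 + 5*C2 = -3. Solving gives C1 = 1, C2 = -2/5.

w = cos(5*x)*exp(-x) - 2*exp(-x)*sin(5*x)/5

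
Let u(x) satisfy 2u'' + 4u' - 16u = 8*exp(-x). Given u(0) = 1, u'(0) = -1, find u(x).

u = -4*exp(-x)/9 + 13*exp(-4*x)/18 + 13*exp(2*x)/18

Divide through by 2: u'' + 2u' - 8u = 4*exp(-x).
Characteristic equation r² + 2r - 8 = 0 factors as (r + 4)(r - 2) = 0, so r = -4, 2.
Hence u_h = C1*exp(-4*x) + C2*exp(2*x).
Try u_p = A*exp(-x). Substituting into the equation and dividing by exp(-x) gives A = -4/9, so u_p = -4*exp(-x)/9.
General solution: u = -4*exp(-x)/9 + C1*exp(-4*x) + C2*exp(2*x).
Apply the initial conditions: u(0) = -4/9 + C1 + C2 = 1 and u'(0) = 4/9 - 4*C1 + 2*C2 = -1. Solving gives C1 = 13/18, C2 = 13/18.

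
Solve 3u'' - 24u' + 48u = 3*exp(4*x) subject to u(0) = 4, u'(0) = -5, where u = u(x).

Divide through by 3: u'' - 8u' + 16u = exp(4*x).
Characteristic equation r² - 8r + 16 = 0 has discriminant (-8)² - 4·(16) = 0, so r = 4 is a repeated root.
Hence u_h = (C1 + C2*x)*exp(4*x).
Since exp(4*x) solves the homogeneous equation (r = 4 is a root of multiplicity 2), multiply the trial by x^2. Try u_p = A*x^2*exp(4*x). Substituting into the equation and dividing by exp(4*x) gives A = 1/2, so u_p = x^2*exp(4*x)/2.
General solution: u = C1*exp(4*x) + x^2*exp(4*x)/2 + C2*x*exp(4*x).
Apply the initial conditions: u(0) = C1 = 4 and u'(0) = C2 + 4*C1 = -5. Solving gives C1 = 4, C2 = -21.

u = 4*exp(4*x) + x**2*exp(4*x)/2 - 21*x*exp(4*x)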